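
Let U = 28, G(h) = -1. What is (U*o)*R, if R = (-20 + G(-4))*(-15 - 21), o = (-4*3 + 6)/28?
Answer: -4536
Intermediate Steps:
o = -3/14 (o = (-12 + 6)*(1/28) = -6*1/28 = -3/14 ≈ -0.21429)
R = 756 (R = (-20 - 1)*(-15 - 21) = -21*(-36) = 756)
(U*o)*R = (28*(-3/14))*756 = -6*756 = -4536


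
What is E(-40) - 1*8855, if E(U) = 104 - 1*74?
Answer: -8825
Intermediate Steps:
E(U) = 30 (E(U) = 104 - 74 = 30)
E(-40) - 1*8855 = 30 - 1*8855 = 30 - 8855 = -8825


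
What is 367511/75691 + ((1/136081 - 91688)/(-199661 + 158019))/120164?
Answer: 22750070394216436815/4685489903209236968 ≈ 4.8554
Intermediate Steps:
367511/75691 + ((1/136081 - 91688)/(-199661 + 158019))/120164 = 367511*(1/75691) + ((1/136081 - 91688)/(-41642))*(1/120164) = 367511/75691 - 12476994727/136081*(-1/41642)*(1/120164) = 367511/75691 + (12476994727/5666685002)*(1/120164) = 367511/75691 + 12476994727/680931536580328 = 22750070394216436815/4685489903209236968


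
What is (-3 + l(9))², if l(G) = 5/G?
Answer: 484/81 ≈ 5.9753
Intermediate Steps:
(-3 + l(9))² = (-3 + 5/9)² = (-22/9)² = 484/81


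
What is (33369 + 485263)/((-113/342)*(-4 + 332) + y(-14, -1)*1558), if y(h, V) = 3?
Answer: 44343036/390361 ≈ 113.59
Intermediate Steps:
(33369 + 485263)/((-113/342)*(-4 + 332) + y(-14, -1)*1558) = (33369 + 485263)/((-113/342)*(-4 + 332) + 3*1558) = 518632/(-113*1/342*328 + 4674) = 518632/(-113/342*328 + 4674) = 518632/(-18532/171 + 4674) = 518632/(780722/171) = 518632*(171/780722) = 44343036/390361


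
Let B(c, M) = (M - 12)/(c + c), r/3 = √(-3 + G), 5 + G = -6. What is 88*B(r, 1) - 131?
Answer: -131 + 242*I*√14/21 ≈ -131.0 + 43.118*I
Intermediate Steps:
G = -11 (G = -5 - 6 = -11)
r = 3*I*√14 (r = 3*√(-3 - 11) = 3*√(-14) = 3*(I*√14) = 3*I*√14 ≈ 11.225*I)
B(c, M) = (-12 + M)/(2*c) (B(c, M) = (-12 + M)/((2*c)) = (-12 + M)*(1/(2*c)) = (-12 + M)/(2*c))
88*B(r, 1) - 131 = 88*((-12 + 1)/(2*((3*I*√14)))) - 131 = 88*((½)*(-I*√14/42)*(-11)) - 131 = 88*(11*I*√14/84) - 131 = 242*I*√14/21 - 131 = -131 + 242*I*√14/21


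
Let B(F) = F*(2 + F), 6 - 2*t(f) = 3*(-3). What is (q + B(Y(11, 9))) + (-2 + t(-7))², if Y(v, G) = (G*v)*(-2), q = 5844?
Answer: 178729/4 ≈ 44682.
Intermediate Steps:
Y(v, G) = -2*G*v
t(f) = 15/2 (t(f) = 3 - 3*(-3)/2 = 3 - ½*(-9) = 3 + 9/2 = 15/2)
(q + B(Y(11, 9))) + (-2 + t(-7))² = (5844 + (-2*9*11)*(2 - 2*9*11)) + (-2 + 15/2)² = (5844 - 198*(2 - 198)) + (11/2)² = (5844 - 198*(-196)) + 121/4 = (5844 + 38808) + 121/4 = 44652 + 121/4 = 178729/4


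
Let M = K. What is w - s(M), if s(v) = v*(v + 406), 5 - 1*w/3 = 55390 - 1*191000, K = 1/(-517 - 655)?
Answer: 558836258311/1373584 ≈ 4.0685e+5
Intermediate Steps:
K = -1/1172 (K = 1/(-1172) = -1/1172 ≈ -0.00085324)
M = -1/1172 ≈ -0.00085324
w = 406845 (w = 15 - 3*(55390 - 1*191000) = 15 - 3*(55390 - 191000) = 15 - 3*(-135610) = 15 + 406830 = 406845)
s(v) = v*(406 + v)
w - s(M) = 406845 - (-1)*(406 - 1/1172)/1172 = 406845 - (-1)*475831/(1172*1172) = 406845 - 1*(-475831/1373584) = 406845 + 475831/1373584 = 558836258311/1373584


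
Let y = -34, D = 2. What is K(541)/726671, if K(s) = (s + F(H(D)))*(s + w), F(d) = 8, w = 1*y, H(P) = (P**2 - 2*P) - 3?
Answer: 278343/726671 ≈ 0.38304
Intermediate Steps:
H(P) = -3 + P**2 - 2*P
w = -34 (w = 1*(-34) = -34)
K(s) = (-34 + s)*(8 + s) (K(s) = (s + 8)*(s - 34) = (8 + s)*(-34 + s) = (-34 + s)*(8 + s))
K(541)/726671 = (-272 + 541**2 - 26*541)/726671 = (-272 + 292681 - 14066)*(1/726671) = 278343*(1/726671) = 278343/726671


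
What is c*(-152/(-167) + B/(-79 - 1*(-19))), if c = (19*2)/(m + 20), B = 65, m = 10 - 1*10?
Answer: -6593/20040 ≈ -0.32899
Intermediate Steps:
m = 0 (m = 10 - 10 = 0)
c = 19/10 (c = (19*2)/(0 + 20) = 38/20 = 38*(1/20) = 19/10 ≈ 1.9000)
c*(-152/(-167) + B/(-79 - 1*(-19))) = 19*(-152/(-167) + 65/(-79 - 1*(-19)))/10 = 19*(-152*(-1/167) + 65/(-79 + 19))/10 = 19*(152/167 + 65/(-60))/10 = 19*(152/167 + 65*(-1/60))/10 = 19*(152/167 - 13/12)/10 = (19/10)*(-347/2004) = -6593/20040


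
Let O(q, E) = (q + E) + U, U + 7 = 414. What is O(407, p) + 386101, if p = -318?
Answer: 386597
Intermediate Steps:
U = 407 (U = -7 + 414 = 407)
O(q, E) = 407 + E + q (O(q, E) = (q + E) + 407 = (E + q) + 407 = 407 + E + q)
O(407, p) + 386101 = (407 - 318 + 407) + 386101 = 496 + 386101 = 386597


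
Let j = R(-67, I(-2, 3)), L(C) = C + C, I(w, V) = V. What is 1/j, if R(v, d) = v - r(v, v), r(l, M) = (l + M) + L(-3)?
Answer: 1/73 ≈ 0.013699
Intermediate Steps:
L(C) = 2*C
r(l, M) = -6 + M + l (r(l, M) = (l + M) + 2*(-3) = (M + l) - 6 = -6 + M + l)
R(v, d) = 6 - v (R(v, d) = v - (-6 + v + v) = v - (-6 + 2*v) = v + (6 - 2*v) = 6 - v)
j = 73 (j = 6 - 1*(-67) = 6 + 67 = 73)
1/j = 1/73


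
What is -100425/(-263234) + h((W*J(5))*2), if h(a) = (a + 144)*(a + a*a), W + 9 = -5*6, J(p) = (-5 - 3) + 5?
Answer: 5471639935905/263234 ≈ 2.0786e+7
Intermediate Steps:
J(p) = -3 (J(p) = -8 + 5 = -3)
W = -39 (W = -9 - 5*6 = -9 - 30 = -39)
h(a) = (144 + a)*(a + a**2)
-100425/(-263234) + h((W*J(5))*2) = -100425/(-263234) + (-39*(-3)*2)*(144 + (-39*(-3)*2)**2 + 145*(-39*(-3)*2)) = -100425*(-1/263234) + (117*2)*(144 + (117*2)**2 + 145*(117*2)) = 100425/263234 + 234*(144 + 234**2 + 145*234) = 100425/263234 + 234*(144 + 54756 + 33930) = 100425/263234 + 234*88830 = 100425/263234 + 20786220 = 5471639935905/263234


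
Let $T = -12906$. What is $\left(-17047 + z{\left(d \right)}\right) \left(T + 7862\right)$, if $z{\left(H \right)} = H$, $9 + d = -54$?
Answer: $86302840$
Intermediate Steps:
$d = -63$ ($d = -9 - 54 = -63$)
$\left(-17047 + z{\left(d \right)}\right) \left(T + 7862\right) = \left(-17047 - 63\right) \left(-12906 + 7862\right) = \left(-17110\right) \left(-5044\right) = 86302840$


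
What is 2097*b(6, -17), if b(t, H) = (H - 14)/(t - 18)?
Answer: 21669/4 ≈ 5417.3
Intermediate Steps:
b(t, H) = (-14 + H)/(-18 + t)
2097*b(6, -17) = 2097*((-14 - 17)/(-18 + 6)) = 2097*(-31/(-12)) = 2097*(-1/12*(-31)) = 2097*(31/12) = 21669/4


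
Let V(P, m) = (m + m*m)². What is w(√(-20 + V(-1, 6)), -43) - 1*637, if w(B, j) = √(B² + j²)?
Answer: -637 + √3593 ≈ -577.06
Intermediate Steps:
V(P, m) = (m + m²)²
w(√(-20 + V(-1, 6)), -43) - 1*637 = √((√(-20 + 6²*(1 + 6)²))² + (-43)²) - 1*637 = √((√(-20 + 36*7²))² + 1849) - 637 = √((√(-20 + 36*49))² + 1849) - 637 = √((√(-20 + 1764))² + 1849) - 637 = √((√1744)² + 1849) - 637 = √((4*√109)² + 1849) - 637 = √(1744 + 1849) - 637 = √3593 - 637 = -637 + √3593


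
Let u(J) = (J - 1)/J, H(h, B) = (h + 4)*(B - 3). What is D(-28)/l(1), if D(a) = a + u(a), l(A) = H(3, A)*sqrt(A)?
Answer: 755/392 ≈ 1.9260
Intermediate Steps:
H(h, B) = (-3 + B)*(4 + h) (H(h, B) = (4 + h)*(-3 + B) = (-3 + B)*(4 + h))
l(A) = sqrt(A)*(-21 + 7*A) (l(A) = (-12 - 3*3 + 4*A + A*3)*sqrt(A) = (-12 - 9 + 4*A + 3*A)*sqrt(A) = (-21 + 7*A)*sqrt(A) = sqrt(A)*(-21 + 7*A))
u(J) = (-1 + J)/J
D(a) = a + (-1 + a)/a
D(-28)/l(1) = (1 - 28 - 1/(-28))/((7*sqrt(1)*(-3 + 1))) = (1 - 28 - 1*(-1/28))/((7*1*(-2))) = (1 - 28 + 1/28)/(-14) = -755/28*(-1/14) = 755/392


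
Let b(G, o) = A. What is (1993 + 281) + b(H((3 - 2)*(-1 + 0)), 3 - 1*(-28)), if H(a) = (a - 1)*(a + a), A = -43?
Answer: 2231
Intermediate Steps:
H(a) = 2*a*(-1 + a) (H(a) = (-1 + a)*(2*a) = 2*a*(-1 + a))
b(G, o) = -43
(1993 + 281) + b(H((3 - 2)*(-1 + 0)), 3 - 1*(-28)) = (1993 + 281) - 43 = 2274 - 43 = 2231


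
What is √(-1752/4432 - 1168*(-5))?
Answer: √1792268114/554 ≈ 76.417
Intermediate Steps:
√(-1752/4432 - 1168*(-5)) = √(-1752*1/4432 + 5840) = √(-219/554 + 5840) = √(3235141/554) = √1792268114/554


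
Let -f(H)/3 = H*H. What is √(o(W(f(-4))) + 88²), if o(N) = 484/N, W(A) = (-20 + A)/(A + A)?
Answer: 44*√1258/17 ≈ 91.800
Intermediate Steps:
f(H) = -3*H² (f(H) = -3*H*H = -3*H²)
W(A) = (-20 + A)/(2*A) (W(A) = (-20 + A)/((2*A)) = (-20 + A)*(1/(2*A)) = (-20 + A)/(2*A))
√(o(W(f(-4))) + 88²) = √(484/(((-20 - 3*(-4)²)/(2*((-3*(-4)²))))) + 88²) = √(484/(((-20 - 3*16)/(2*((-3*16))))) + 7744) = √(484/(((½)*(-20 - 48)/(-48))) + 7744) = √(484/(((½)*(-1/48)*(-68))) + 7744) = √(484/(17/24) + 7744) = √(484*(24/17) + 7744) = √(11616/17 + 7744) = √(143264/17) = 44*√1258/17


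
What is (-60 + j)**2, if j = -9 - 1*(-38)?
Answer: 961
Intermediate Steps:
j = 29 (j = -9 + 38 = 29)
(-60 + j)**2 = (-60 + 29)**2 = (-31)**2 = 961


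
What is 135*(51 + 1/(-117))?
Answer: 89490/13 ≈ 6883.8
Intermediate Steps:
135*(51 + 1/(-117)) = 135*(51 - 1/117) = 135*(5966/117) = 89490/13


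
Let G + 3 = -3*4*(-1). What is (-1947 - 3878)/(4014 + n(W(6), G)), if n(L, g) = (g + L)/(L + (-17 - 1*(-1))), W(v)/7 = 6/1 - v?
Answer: -18640/12843 ≈ -1.4514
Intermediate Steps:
W(v) = 42 - 7*v (W(v) = 7*(6/1 - v) = 7*(6*1 - v) = 7*(6 - v) = 42 - 7*v)
G = 9 (G = -3 - 3*4*(-1) = -3 - 12*(-1) = -3 + 12 = 9)
n(L, g) = (L + g)/(-16 + L) (n(L, g) = (L + g)/(L + (-17 + 1)) = (L + g)/(L - 16) = (L + g)/(-16 + L))
(-1947 - 3878)/(4014 + n(W(6), G)) = (-1947 - 3878)/(4014 + ((42 - 7*6) + 9)/(-16 + (42 - 7*6))) = -5825/(4014 + ((42 - 42) + 9)/(-16 + (42 - 42))) = -5825/(4014 + (0 + 9)/(-16 + 0)) = -5825/(4014 + 9/(-16)) = -5825/(4014 - 1/16*9) = -5825/(4014 - 9/16) = -5825/64215/16 = -5825*16/64215 = -18640/12843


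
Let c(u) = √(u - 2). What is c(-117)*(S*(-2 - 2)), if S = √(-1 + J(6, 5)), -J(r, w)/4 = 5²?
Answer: 4*√12019 ≈ 438.52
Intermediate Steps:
J(r, w) = -100 (J(r, w) = -4*5² = -4*25 = -100)
c(u) = √(-2 + u)
S = I*√101 (S = √(-1 - 100) = √(-101) = I*√101 ≈ 10.05*I)
c(-117)*(S*(-2 - 2)) = √(-2 - 117)*((I*√101)*(-2 - 2)) = √(-119)*((I*√101)*(-4)) = (I*√119)*(-4*I*√101) = 4*√12019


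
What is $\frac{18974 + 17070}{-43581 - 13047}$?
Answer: $- \frac{9011}{14157} \approx -0.63651$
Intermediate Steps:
$\frac{18974 + 17070}{-43581 - 13047} = \frac{36044}{-56628} = 36044 \left(- \frac{1}{56628}\right) = - \frac{9011}{14157}$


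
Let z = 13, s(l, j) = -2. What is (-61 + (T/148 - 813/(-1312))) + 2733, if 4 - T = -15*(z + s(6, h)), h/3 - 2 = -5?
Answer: 129795081/48544 ≈ 2673.8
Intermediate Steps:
h = -9 (h = 6 + 3*(-5) = 6 - 15 = -9)
T = 169 (T = 4 - (-15)*(13 - 2) = 4 - (-15)*11 = 4 - 1*(-165) = 4 + 165 = 169)
(-61 + (T/148 - 813/(-1312))) + 2733 = (-61 + (169/148 - 813/(-1312))) + 2733 = (-61 + (169*(1/148) - 813*(-1/1312))) + 2733 = (-61 + (169/148 + 813/1312)) + 2733 = (-61 + 85513/48544) + 2733 = -2875671/48544 + 2733 = 129795081/48544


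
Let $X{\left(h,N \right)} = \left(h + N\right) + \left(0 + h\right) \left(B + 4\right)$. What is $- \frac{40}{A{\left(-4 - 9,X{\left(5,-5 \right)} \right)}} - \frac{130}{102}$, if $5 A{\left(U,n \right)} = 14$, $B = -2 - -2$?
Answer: $- \frac{5555}{357} \approx -15.56$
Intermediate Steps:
$B = 0$ ($B = -2 + 2 = 0$)
$X{\left(h,N \right)} = N + 5 h$ ($X{\left(h,N \right)} = \left(h + N\right) + \left(0 + h\right) \left(0 + 4\right) = \left(N + h\right) + h 4 = \left(N + h\right) + 4 h = N + 5 h$)
$A{\left(U,n \right)} = \frac{14}{5}$ ($A{\left(U,n \right)} = \frac{1}{5} \cdot 14 = \frac{14}{5}$)
$- \frac{40}{A{\left(-4 - 9,X{\left(5,-5 \right)} \right)}} - \frac{130}{102} = - \frac{40}{\frac{14}{5}} - \frac{130}{102} = \left(-40\right) \frac{5}{14} - \frac{65}{51} = - \frac{100}{7} - \frac{65}{51} = - \frac{5555}{357}$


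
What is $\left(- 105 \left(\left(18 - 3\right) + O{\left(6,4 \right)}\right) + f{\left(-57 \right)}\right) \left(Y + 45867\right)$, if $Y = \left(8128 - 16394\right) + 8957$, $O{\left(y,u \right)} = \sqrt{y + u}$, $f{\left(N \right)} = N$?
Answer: $-75982656 - 4888590 \sqrt{10} \approx -9.1442 \cdot 10^{7}$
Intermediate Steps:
$O{\left(y,u \right)} = \sqrt{u + y}$
$Y = 691$ ($Y = -8266 + 8957 = 691$)
$\left(- 105 \left(\left(18 - 3\right) + O{\left(6,4 \right)}\right) + f{\left(-57 \right)}\right) \left(Y + 45867\right) = \left(- 105 \left(\left(18 - 3\right) + \sqrt{4 + 6}\right) - 57\right) \left(691 + 45867\right) = \left(- 105 \left(15 + \sqrt{10}\right) - 57\right) 46558 = \left(\left(-1575 - 105 \sqrt{10}\right) - 57\right) 46558 = \left(-1632 - 105 \sqrt{10}\right) 46558 = -75982656 - 4888590 \sqrt{10}$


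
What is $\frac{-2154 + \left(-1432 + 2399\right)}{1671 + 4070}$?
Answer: $- \frac{1187}{5741} \approx -0.20676$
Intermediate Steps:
$\frac{-2154 + \left(-1432 + 2399\right)}{1671 + 4070} = \frac{-2154 + 967}{5741} = \left(-1187\right) \frac{1}{5741} = - \frac{1187}{5741}$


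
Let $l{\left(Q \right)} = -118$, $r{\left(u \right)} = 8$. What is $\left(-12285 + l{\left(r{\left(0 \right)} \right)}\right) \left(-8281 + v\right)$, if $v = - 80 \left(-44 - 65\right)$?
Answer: $-5444917$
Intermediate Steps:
$v = 8720$ ($v = \left(-80\right) \left(-109\right) = 8720$)
$\left(-12285 + l{\left(r{\left(0 \right)} \right)}\right) \left(-8281 + v\right) = \left(-12285 - 118\right) \left(-8281 + 8720\right) = \left(-12403\right) 439 = -5444917$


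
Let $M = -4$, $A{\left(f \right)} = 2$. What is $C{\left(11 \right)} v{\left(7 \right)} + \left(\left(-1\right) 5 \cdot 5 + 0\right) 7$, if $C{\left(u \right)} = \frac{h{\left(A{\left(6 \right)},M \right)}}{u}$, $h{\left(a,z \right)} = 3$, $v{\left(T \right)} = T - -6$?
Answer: $- \frac{1886}{11} \approx -171.45$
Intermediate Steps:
$v{\left(T \right)} = 6 + T$ ($v{\left(T \right)} = T + 6 = 6 + T$)
$C{\left(u \right)} = \frac{3}{u}$
$C{\left(11 \right)} v{\left(7 \right)} + \left(\left(-1\right) 5 \cdot 5 + 0\right) 7 = \frac{3}{11} \left(6 + 7\right) + \left(\left(-1\right) 5 \cdot 5 + 0\right) 7 = 3 \cdot \frac{1}{11} \cdot 13 + \left(\left(-5\right) 5 + 0\right) 7 = \frac{3}{11} \cdot 13 + \left(-25 + 0\right) 7 = \frac{39}{11} - 175 = - \frac{1886}{11}$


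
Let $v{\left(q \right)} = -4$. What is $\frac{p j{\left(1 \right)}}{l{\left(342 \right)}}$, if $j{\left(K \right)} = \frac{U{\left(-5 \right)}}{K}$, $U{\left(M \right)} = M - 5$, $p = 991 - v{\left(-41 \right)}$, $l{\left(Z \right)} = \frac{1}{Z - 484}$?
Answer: $1412900$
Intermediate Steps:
$l{\left(Z \right)} = \frac{1}{-484 + Z}$
$p = 995$ ($p = 991 - -4 = 991 + 4 = 995$)
$U{\left(M \right)} = -5 + M$
$j{\left(K \right)} = - \frac{10}{K}$ ($j{\left(K \right)} = \frac{-5 - 5}{K} = - \frac{10}{K}$)
$\frac{p j{\left(1 \right)}}{l{\left(342 \right)}} = \frac{995 \left(- \frac{10}{1}\right)}{\frac{1}{-484 + 342}} = \frac{995 \left(\left(-10\right) 1\right)}{\frac{1}{-142}} = \frac{995 \left(-10\right)}{- \frac{1}{142}} = \left(-9950\right) \left(-142\right) = 1412900$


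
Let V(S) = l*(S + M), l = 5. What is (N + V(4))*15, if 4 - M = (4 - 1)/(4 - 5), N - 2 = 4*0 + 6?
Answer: 945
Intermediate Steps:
N = 8 (N = 2 + (4*0 + 6) = 2 + (0 + 6) = 2 + 6 = 8)
M = 7 (M = 4 - (4 - 1)/(4 - 5) = 4 - 3/(-1) = 4 - 3*(-1) = 4 - 1*(-3) = 4 + 3 = 7)
V(S) = 35 + 5*S (V(S) = 5*(S + 7) = 5*(7 + S) = 35 + 5*S)
(N + V(4))*15 = (8 + (35 + 5*4))*15 = (8 + (35 + 20))*15 = (8 + 55)*15 = 63*15 = 945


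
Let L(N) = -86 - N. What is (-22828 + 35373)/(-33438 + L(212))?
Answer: -12545/33736 ≈ -0.37186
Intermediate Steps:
(-22828 + 35373)/(-33438 + L(212)) = (-22828 + 35373)/(-33438 + (-86 - 1*212)) = 12545/(-33438 + (-86 - 212)) = 12545/(-33438 - 298) = 12545/(-33736) = 12545*(-1/33736) = -12545/33736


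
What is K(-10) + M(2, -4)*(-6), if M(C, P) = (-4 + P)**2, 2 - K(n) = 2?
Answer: -384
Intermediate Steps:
K(n) = 0 (K(n) = 2 - 1*2 = 2 - 2 = 0)
K(-10) + M(2, -4)*(-6) = 0 + (-4 - 4)**2*(-6) = 0 + (-8)**2*(-6) = 0 + 64*(-6) = 0 - 384 = -384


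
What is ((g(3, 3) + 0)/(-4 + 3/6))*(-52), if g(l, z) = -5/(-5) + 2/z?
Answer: 520/21 ≈ 24.762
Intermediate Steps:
g(l, z) = 1 + 2/z (g(l, z) = -5*(-⅕) + 2/z = 1 + 2/z)
((g(3, 3) + 0)/(-4 + 3/6))*(-52) = (((2 + 3)/3 + 0)/(-4 + 3/6))*(-52) = (((⅓)*5 + 0)/(-4 + 3*(⅙)))*(-52) = ((5/3 + 0)/(-4 + ½))*(-52) = (5/(3*(-7/2)))*(-52) = ((5/3)*(-2/7))*(-52) = -10/21*(-52) = 520/21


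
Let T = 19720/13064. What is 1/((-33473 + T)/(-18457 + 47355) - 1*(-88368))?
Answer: 23595217/2085034806384 ≈ 1.1316e-5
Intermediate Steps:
T = 2465/1633 (T = 19720*(1/13064) = 2465/1633 ≈ 1.5095)
1/((-33473 + T)/(-18457 + 47355) - 1*(-88368)) = 1/((-33473 + 2465/1633)/(-18457 + 47355) - 1*(-88368)) = 1/(-54658944/1633/28898 + 88368) = 1/(-54658944/1633*1/28898 + 88368) = 1/(-27329472/23595217 + 88368) = 1/(2085034806384/23595217) = 23595217/2085034806384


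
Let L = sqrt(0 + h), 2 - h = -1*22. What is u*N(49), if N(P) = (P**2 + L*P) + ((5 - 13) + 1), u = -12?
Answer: -28728 - 1176*sqrt(6) ≈ -31609.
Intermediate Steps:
h = 24 (h = 2 - (-1)*22 = 2 - 1*(-22) = 2 + 22 = 24)
L = 2*sqrt(6) (L = sqrt(0 + 24) = sqrt(24) = 2*sqrt(6) ≈ 4.8990)
N(P) = -7 + P**2 + 2*P*sqrt(6) (N(P) = (P**2 + (2*sqrt(6))*P) + ((5 - 13) + 1) = (P**2 + 2*P*sqrt(6)) + (-8 + 1) = (P**2 + 2*P*sqrt(6)) - 7 = -7 + P**2 + 2*P*sqrt(6))
u*N(49) = -12*(-7 + 49**2 + 2*49*sqrt(6)) = -12*(-7 + 2401 + 98*sqrt(6)) = -12*(2394 + 98*sqrt(6)) = -28728 - 1176*sqrt(6)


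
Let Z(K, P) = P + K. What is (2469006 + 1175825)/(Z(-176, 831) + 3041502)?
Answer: 3644831/3042157 ≈ 1.1981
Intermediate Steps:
Z(K, P) = K + P
(2469006 + 1175825)/(Z(-176, 831) + 3041502) = (2469006 + 1175825)/((-176 + 831) + 3041502) = 3644831/(655 + 3041502) = 3644831/3042157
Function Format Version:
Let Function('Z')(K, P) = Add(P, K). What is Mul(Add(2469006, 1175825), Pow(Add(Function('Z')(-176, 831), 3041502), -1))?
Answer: Rational(3644831, 3042157) ≈ 1.1981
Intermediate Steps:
Function('Z')(K, P) = Add(K, P)
Mul(Add(2469006, 1175825), Pow(Add(Function('Z')(-176, 831), 3041502), -1)) = Mul(Add(2469006, 1175825), Pow(Add(Add(-176, 831), 3041502), -1)) = Mul(3644831, Pow(Add(655, 3041502), -1)) = Mul(3644831, Pow(3042157, -1)) = Mul(3644831, Rational(1, 3042157)) = Rational(3644831, 3042157)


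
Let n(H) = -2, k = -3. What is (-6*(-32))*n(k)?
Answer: -384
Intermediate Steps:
(-6*(-32))*n(k) = -6*(-32)*(-2) = 192*(-2) = -384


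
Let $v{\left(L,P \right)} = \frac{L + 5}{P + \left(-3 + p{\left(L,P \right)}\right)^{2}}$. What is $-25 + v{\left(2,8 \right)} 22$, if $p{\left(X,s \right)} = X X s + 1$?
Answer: $- \frac{11273}{454} \approx -24.83$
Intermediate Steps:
$p{\left(X,s \right)} = 1 + s X^{2}$ ($p{\left(X,s \right)} = X^{2} s + 1 = s X^{2} + 1 = 1 + s X^{2}$)
$v{\left(L,P \right)} = \frac{5 + L}{P + \left(-2 + P L^{2}\right)^{2}}$ ($v{\left(L,P \right)} = \frac{L + 5}{P + \left(-3 + \left(1 + P L^{2}\right)\right)^{2}} = \frac{5 + L}{P + \left(-2 + P L^{2}\right)^{2}}$)
$-25 + v{\left(2,8 \right)} 22 = -25 + \frac{5 + 2}{8 + \left(-2 + 8 \cdot 2^{2}\right)^{2}} \cdot 22 = -25 + \frac{1}{8 + \left(-2 + 8 \cdot 4\right)^{2}} \cdot 7 \cdot 22 = -25 + \frac{1}{8 + \left(-2 + 32\right)^{2}} \cdot 7 \cdot 22 = -25 + \frac{1}{8 + 30^{2}} \cdot 7 \cdot 22 = -25 + \frac{1}{8 + 900} \cdot 7 \cdot 22 = -25 + \frac{1}{908} \cdot 7 \cdot 22 = -25 + \frac{7}{908} \cdot 22 = -25 + \frac{77}{454} = - \frac{11273}{454}$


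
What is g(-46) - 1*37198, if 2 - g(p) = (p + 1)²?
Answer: -39221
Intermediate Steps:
g(p) = 2 - (1 + p)² (g(p) = 2 - (p + 1)² = 2 - (1 + p)²)
g(-46) - 1*37198 = (2 - (1 - 46)²) - 1*37198 = (2 - 1*(-45)²) - 37198 = (2 - 1*2025) - 37198 = (2 - 2025) - 37198 = -2023 - 37198 = -39221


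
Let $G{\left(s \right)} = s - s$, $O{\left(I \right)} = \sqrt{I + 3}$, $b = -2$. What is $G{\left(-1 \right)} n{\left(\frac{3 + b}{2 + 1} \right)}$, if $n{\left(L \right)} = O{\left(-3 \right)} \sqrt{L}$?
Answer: $0$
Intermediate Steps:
$O{\left(I \right)} = \sqrt{3 + I}$
$G{\left(s \right)} = 0$
$n{\left(L \right)} = 0$ ($n{\left(L \right)} = \sqrt{3 - 3} \sqrt{L} = \sqrt{0} \sqrt{L} = 0 \sqrt{L} = 0$)
$G{\left(-1 \right)} n{\left(\frac{3 + b}{2 + 1} \right)} = 0 \cdot 0 = 0$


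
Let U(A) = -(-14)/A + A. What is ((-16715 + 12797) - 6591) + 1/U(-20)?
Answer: -2175373/207 ≈ -10509.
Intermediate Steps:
U(A) = A + 14/A (U(A) = 14/A + A = A + 14/A)
((-16715 + 12797) - 6591) + 1/U(-20) = ((-16715 + 12797) - 6591) + 1/(-20 + 14/(-20)) = (-3918 - 6591) + 1/(-20 + 14*(-1/20)) = -10509 + 1/(-20 - 7/10) = -10509 + 1/(-207/10) = -10509 - 10/207 = -2175373/207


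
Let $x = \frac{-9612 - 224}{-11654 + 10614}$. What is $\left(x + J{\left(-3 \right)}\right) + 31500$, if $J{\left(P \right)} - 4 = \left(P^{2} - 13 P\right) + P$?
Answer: $\frac{8205199}{260} \approx 31558.0$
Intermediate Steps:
$x = \frac{2459}{260}$ ($x = \frac{-9612 + \left(-4452 + 4228\right)}{-1040} = \left(-9612 - 224\right) \left(- \frac{1}{1040}\right) = \left(-9836\right) \left(- \frac{1}{1040}\right) = \frac{2459}{260} \approx 9.4577$)
$J{\left(P \right)} = 4 + P^{2} - 12 P$ ($J{\left(P \right)} = 4 + \left(\left(P^{2} - 13 P\right) + P\right) = 4 + \left(P^{2} - 12 P\right) = 4 + P^{2} - 12 P$)
$\left(x + J{\left(-3 \right)}\right) + 31500 = \left(\frac{2459}{260} + \left(4 + \left(-3\right)^{2} - -36\right)\right) + 31500 = \left(\frac{2459}{260} + \left(4 + 9 + 36\right)\right) + 31500 = \left(\frac{2459}{260} + 49\right) + 31500 = \frac{15199}{260} + 31500 = \frac{8205199}{260}$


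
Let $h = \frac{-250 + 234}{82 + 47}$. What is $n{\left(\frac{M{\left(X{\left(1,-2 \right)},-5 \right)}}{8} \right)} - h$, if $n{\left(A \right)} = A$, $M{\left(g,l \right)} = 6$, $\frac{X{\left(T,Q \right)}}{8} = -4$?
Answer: $\frac{451}{516} \approx 0.87403$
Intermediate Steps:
$X{\left(T,Q \right)} = -32$ ($X{\left(T,Q \right)} = 8 \left(-4\right) = -32$)
$h = - \frac{16}{129} \approx -0.12403$
$n{\left(\frac{M{\left(X{\left(1,-2 \right)},-5 \right)}}{8} \right)} - h = \frac{6}{8} - - \frac{16}{129} = 6 \cdot \frac{1}{8} + \frac{16}{129} = \frac{3}{4} + \frac{16}{129} = \frac{451}{516}$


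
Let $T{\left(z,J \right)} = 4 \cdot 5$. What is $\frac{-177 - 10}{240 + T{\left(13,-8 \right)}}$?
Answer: $- \frac{187}{260} \approx -0.71923$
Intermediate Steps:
$T{\left(z,J \right)} = 20$
$\frac{-177 - 10}{240 + T{\left(13,-8 \right)}} = \frac{-177 - 10}{240 + 20} = - \frac{187}{260}$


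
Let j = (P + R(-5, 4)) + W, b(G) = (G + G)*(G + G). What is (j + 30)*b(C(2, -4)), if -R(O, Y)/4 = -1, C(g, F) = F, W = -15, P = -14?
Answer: 320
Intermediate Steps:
R(O, Y) = 4 (R(O, Y) = -4*(-1) = 4)
b(G) = 4*G² (b(G) = (2*G)*(2*G) = 4*G²)
j = -25 (j = (-14 + 4) - 15 = -10 - 15 = -25)
(j + 30)*b(C(2, -4)) = (-25 + 30)*(4*(-4)²) = 5*(4*16) = 5*64 = 320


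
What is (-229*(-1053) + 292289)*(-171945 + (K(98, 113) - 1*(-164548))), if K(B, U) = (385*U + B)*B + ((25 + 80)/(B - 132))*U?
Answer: 2275247537937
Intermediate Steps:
K(B, U) = B*(B + 385*U) + 105*U/(-132 + B) (K(B, U) = (B + 385*U)*B + (105/(-132 + B))*U = B*(B + 385*U) + 105*U/(-132 + B))
(-229*(-1053) + 292289)*(-171945 + (K(98, 113) - 1*(-164548))) = (-229*(-1053) + 292289)*(-171945 + ((98**3 - 132*98**2 + 105*113 - 50820*98*113 + 385*113*98**2)/(-132 + 98) - 1*(-164548))) = (241137 + 292289)*(-171945 + ((941192 - 132*9604 + 11865 - 562780680 + 385*113*9604)/(-34) + 164548)) = 533426*(-171945 + (-(941192 - 1267728 + 11865 - 562780680 + 417822020)/34 + 164548)) = 533426*(-171945 + (-1/34*(-145273331) + 164548)) = 533426*(-171945 + (145273331/34 + 164548)) = 533426*(-171945 + 150867963/34) = 533426*(145021833/34) = 2275247537937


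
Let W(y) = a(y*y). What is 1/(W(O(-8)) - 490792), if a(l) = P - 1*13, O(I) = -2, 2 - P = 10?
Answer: -1/490813 ≈ -2.0374e-6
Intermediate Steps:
P = -8 (P = 2 - 1*10 = 2 - 10 = -8)
a(l) = -21 (a(l) = -8 - 1*13 = -8 - 13 = -21)
W(y) = -21
1/(W(O(-8)) - 490792) = 1/(-21 - 490792) = 1/(-490813) = -1/490813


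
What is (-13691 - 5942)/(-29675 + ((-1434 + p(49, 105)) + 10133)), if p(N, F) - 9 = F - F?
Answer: 677/723 ≈ 0.93638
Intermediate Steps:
p(N, F) = 9 (p(N, F) = 9 + (F - F) = 9 + 0 = 9)
(-13691 - 5942)/(-29675 + ((-1434 + p(49, 105)) + 10133)) = (-13691 - 5942)/(-29675 + ((-1434 + 9) + 10133)) = -19633/(-29675 + (-1425 + 10133)) = -19633/(-29675 + 8708) = -19633/(-20967) = -19633*(-1/20967) = 677/723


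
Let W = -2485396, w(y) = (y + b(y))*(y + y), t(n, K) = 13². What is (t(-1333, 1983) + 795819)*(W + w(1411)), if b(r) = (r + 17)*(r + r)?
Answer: 9053278725961624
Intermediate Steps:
b(r) = 2*r*(17 + r) (b(r) = (17 + r)*(2*r) = 2*r*(17 + r))
t(n, K) = 169
w(y) = 2*y*(y + 2*y*(17 + y)) (w(y) = (y + 2*y*(17 + y))*(y + y) = (y + 2*y*(17 + y))*(2*y) = 2*y*(y + 2*y*(17 + y)))
(t(-1333, 1983) + 795819)*(W + w(1411)) = (169 + 795819)*(-2485396 + 1411²*(70 + 4*1411)) = 795988*(-2485396 + 1990921*(70 + 5644)) = 795988*(-2485396 + 1990921*5714) = 795988*(-2485396 + 11376122594) = 795988*11373637198 = 9053278725961624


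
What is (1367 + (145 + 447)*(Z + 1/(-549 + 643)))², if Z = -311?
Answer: 73766094060961/2209 ≈ 3.3393e+10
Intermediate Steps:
(1367 + (145 + 447)*(Z + 1/(-549 + 643)))² = (1367 + (145 + 447)*(-311 + 1/(-549 + 643)))² = (1367 + 592*(-311 + 1/94))² = (1367 + 592*(-29233/94))² = (1367 - 8652968/47)² = (-8588719/47)² = 73766094060961/2209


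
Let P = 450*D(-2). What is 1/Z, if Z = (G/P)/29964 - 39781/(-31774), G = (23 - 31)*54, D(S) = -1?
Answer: 1983491950/2483392473 ≈ 0.79870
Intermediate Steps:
G = -432 (G = -8*54 = -432)
P = -450 (P = 450*(-1) = -450)
Z = 2483392473/1983491950 (Z = -432/(-450)/29964 - 39781/(-31774) = -432*(-1/450)*(1/29964) - 39781*(-1/31774) = (24/25)*(1/29964) + 39781/31774 = 2/62425 + 39781/31774 = 2483392473/1983491950 ≈ 1.2520)
1/Z = 1/(2483392473/1983491950) = 1983491950/2483392473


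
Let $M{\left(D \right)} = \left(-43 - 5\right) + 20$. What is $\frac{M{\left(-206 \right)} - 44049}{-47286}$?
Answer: $\frac{44077}{47286} \approx 0.93214$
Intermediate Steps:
$M{\left(D \right)} = -28$ ($M{\left(D \right)} = -48 + 20 = -28$)
$\frac{M{\left(-206 \right)} - 44049}{-47286} = \frac{-28 - 44049}{-47286} = \left(-28 - 44049\right) \left(- \frac{1}{47286}\right) = \left(-44077\right) \left(- \frac{1}{47286}\right) = \frac{44077}{47286}$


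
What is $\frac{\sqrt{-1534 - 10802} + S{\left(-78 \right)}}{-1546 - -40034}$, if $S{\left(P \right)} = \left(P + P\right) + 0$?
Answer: $- \frac{39}{9622} + \frac{i \sqrt{771}}{9622} \approx -0.0040532 + 0.0028858 i$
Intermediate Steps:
$S{\left(P \right)} = 2 P$ ($S{\left(P \right)} = 2 P + 0 = 2 P$)
$\frac{\sqrt{-1534 - 10802} + S{\left(-78 \right)}}{-1546 - -40034} = \frac{\sqrt{-1534 - 10802} + 2 \left(-78\right)}{-1546 - -40034} = \frac{\sqrt{-12336} - 156}{-1546 + 40034} = \frac{4 i \sqrt{771} - 156}{38488} = \left(-156 + 4 i \sqrt{771}\right) \frac{1}{38488} = - \frac{39}{9622} + \frac{i \sqrt{771}}{9622}$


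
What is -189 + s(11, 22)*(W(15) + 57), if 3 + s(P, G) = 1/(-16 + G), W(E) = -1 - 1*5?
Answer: -667/2 ≈ -333.50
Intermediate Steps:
W(E) = -6 (W(E) = -1 - 5 = -6)
s(P, G) = -3 + 1/(-16 + G)
-189 + s(11, 22)*(W(15) + 57) = -189 + ((49 - 3*22)/(-16 + 22))*(-6 + 57) = -189 + ((49 - 66)/6)*51 = -189 + ((1/6)*(-17))*51 = -189 - 17/6*51 = -189 - 289/2 = -667/2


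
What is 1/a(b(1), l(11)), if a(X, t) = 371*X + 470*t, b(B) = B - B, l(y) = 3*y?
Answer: 1/15510 ≈ 6.4475e-5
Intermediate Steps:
b(B) = 0
1/a(b(1), l(11)) = 1/(371*0 + 470*(3*11)) = 1/(0 + 470*33) = 1/(0 + 15510) = 1/15510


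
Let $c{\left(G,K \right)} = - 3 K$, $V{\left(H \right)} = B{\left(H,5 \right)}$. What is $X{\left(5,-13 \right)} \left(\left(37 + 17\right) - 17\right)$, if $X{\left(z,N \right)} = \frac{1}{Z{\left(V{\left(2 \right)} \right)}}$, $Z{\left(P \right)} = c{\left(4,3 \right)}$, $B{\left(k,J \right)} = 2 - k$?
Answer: $- \frac{37}{9} \approx -4.1111$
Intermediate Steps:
$V{\left(H \right)} = 2 - H$
$Z{\left(P \right)} = -9$ ($Z{\left(P \right)} = \left(-3\right) 3 = -9$)
$X{\left(z,N \right)} = - \frac{1}{9}$ ($X{\left(z,N \right)} = \frac{1}{-9} = - \frac{1}{9}$)
$X{\left(5,-13 \right)} \left(\left(37 + 17\right) - 17\right) = - \frac{\left(37 + 17\right) - 17}{9} = - \frac{54 - 17}{9} = \left(- \frac{1}{9}\right) 37 = - \frac{37}{9}$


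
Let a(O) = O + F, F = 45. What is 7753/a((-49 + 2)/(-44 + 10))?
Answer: 263602/1577 ≈ 167.15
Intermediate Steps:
a(O) = 45 + O (a(O) = O + 45 = 45 + O)
7753/a((-49 + 2)/(-44 + 10)) = 7753/(45 + (-49 + 2)/(-44 + 10)) = 7753/(45 - 47/(-34)) = 7753/(45 - 47*(-1/34)) = 7753/(45 + 47/34) = 7753/(1577/34) = 7753*(34/1577) = 263602/1577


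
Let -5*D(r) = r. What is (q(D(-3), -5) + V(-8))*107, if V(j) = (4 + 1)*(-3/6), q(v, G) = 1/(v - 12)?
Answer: -31565/114 ≈ -276.89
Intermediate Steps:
D(r) = -r/5
q(v, G) = 1/(-12 + v)
V(j) = -5/2 (V(j) = 5*(-3*⅙) = 5*(-½) = -5/2)
(q(D(-3), -5) + V(-8))*107 = (1/(-12 - ⅕*(-3)) - 5/2)*107 = (1/(-12 + ⅗) - 5/2)*107 = (1/(-57/5) - 5/2)*107 = (-5/57 - 5/2)*107 = -295/114*107 = -31565/114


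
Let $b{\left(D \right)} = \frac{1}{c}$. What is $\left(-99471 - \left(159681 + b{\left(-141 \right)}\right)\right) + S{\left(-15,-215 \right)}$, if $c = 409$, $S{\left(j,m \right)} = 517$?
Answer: $- \frac{105781716}{409} \approx -2.5864 \cdot 10^{5}$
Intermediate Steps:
$b{\left(D \right)} = \frac{1}{409}$
$\left(-99471 - \left(159681 + b{\left(-141 \right)}\right)\right) + S{\left(-15,-215 \right)} = \left(-99471 - \frac{65309530}{409}\right) + 517 = - \frac{105993169}{409} + 517 = - \frac{105781716}{409}$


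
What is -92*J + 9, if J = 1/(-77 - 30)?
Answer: 1055/107 ≈ 9.8598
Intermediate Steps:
J = -1/107 (J = 1/(-107) = -1/107 ≈ -0.0093458)
-92*J + 9 = -92*(-1/107) + 9 = 92/107 + 9 = 1055/107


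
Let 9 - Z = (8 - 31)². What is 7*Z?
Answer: -3640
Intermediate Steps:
Z = -520 (Z = 9 - (8 - 31)² = 9 - 1*(-23)² = 9 - 1*529 = 9 - 529 = -520)
7*Z = 7*(-520) = -3640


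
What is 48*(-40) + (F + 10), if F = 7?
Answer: -1903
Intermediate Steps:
48*(-40) + (F + 10) = 48*(-40) + (7 + 10) = -1920 + 17 = -1903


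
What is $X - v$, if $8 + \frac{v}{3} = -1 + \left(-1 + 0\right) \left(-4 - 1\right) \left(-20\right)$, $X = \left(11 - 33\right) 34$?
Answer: $-421$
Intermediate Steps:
$X = -748$ ($X = \left(-22\right) 34 = -748$)
$v = -327$ ($v = -24 + 3 \left(-1 + \left(-1 + 0\right) \left(-4 - 1\right) \left(-20\right)\right) = -24 + 3 \left(-1 + - (-4 - 1) \left(-20\right)\right) = -24 + 3 \left(-1 + \left(-1\right) \left(-5\right) \left(-20\right)\right) = -24 + 3 \left(-1 + 5 \left(-20\right)\right) = -24 + 3 \left(-1 - 100\right) = -24 + 3 \left(-101\right) = -24 - 303 = -327$)
$X - v = -748 - -327 = -748 + 327 = -421$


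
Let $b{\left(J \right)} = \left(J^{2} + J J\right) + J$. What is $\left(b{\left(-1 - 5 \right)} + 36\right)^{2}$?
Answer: $10404$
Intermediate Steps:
$b{\left(J \right)} = J + 2 J^{2}$ ($b{\left(J \right)} = \left(J^{2} + J^{2}\right) + J = 2 J^{2} + J = J + 2 J^{2}$)
$\left(b{\left(-1 - 5 \right)} + 36\right)^{2} = \left(\left(-1 - 5\right) \left(1 + 2 \left(-1 - 5\right)\right) + 36\right)^{2} = \left(- 6 \left(1 + 2 \left(-6\right)\right) + 36\right)^{2} = \left(- 6 \left(1 - 12\right) + 36\right)^{2} = \left(\left(-6\right) \left(-11\right) + 36\right)^{2} = \left(66 + 36\right)^{2} = 102^{2} = 10404$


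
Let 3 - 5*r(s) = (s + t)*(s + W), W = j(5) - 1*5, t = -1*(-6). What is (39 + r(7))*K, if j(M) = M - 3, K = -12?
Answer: -1752/5 ≈ -350.40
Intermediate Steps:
j(M) = -3 + M
t = 6
W = -3 (W = (-3 + 5) - 1*5 = 2 - 5 = -3)
r(s) = ⅗ - (-3 + s)*(6 + s)/5 (r(s) = ⅗ - (s + 6)*(s - 3)/5 = ⅗ - (6 + s)*(-3 + s)/5 = ⅗ - (-3 + s)*(6 + s)/5)
(39 + r(7))*K = (39 + (21/5 - ⅗*7 - ⅕*7²))*(-12) = (39 + (21/5 - 21/5 - ⅕*49))*(-12) = (39 + (21/5 - 21/5 - 49/5))*(-12) = (39 - 49/5)*(-12) = (146/5)*(-12) = -1752/5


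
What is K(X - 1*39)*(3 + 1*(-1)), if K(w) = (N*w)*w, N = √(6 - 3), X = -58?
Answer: 18818*√3 ≈ 32594.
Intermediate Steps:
N = √3 ≈ 1.7320
K(w) = √3*w² (K(w) = (√3*w)*w = (w*√3)*w = √3*w²)
K(X - 1*39)*(3 + 1*(-1)) = (√3*(-58 - 1*39)²)*(3 + 1*(-1)) = (√3*(-58 - 39)²)*(3 - 1) = (√3*(-97)²)*2 = (√3*9409)*2 = (9409*√3)*2 = 18818*√3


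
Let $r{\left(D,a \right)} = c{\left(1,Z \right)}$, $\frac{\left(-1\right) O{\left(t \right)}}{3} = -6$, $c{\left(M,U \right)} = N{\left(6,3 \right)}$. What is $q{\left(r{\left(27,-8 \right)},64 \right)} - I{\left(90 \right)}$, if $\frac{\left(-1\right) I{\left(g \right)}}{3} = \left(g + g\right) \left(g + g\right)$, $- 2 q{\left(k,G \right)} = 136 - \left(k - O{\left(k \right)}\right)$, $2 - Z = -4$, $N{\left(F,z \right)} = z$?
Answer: $\frac{194249}{2} \approx 97125.0$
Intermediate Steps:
$Z = 6$ ($Z = 2 - -4 = 2 + 4 = 6$)
$c{\left(M,U \right)} = 3$
$O{\left(t \right)} = 18$ ($O{\left(t \right)} = \left(-3\right) \left(-6\right) = 18$)
$r{\left(D,a \right)} = 3$
$q{\left(k,G \right)} = -77 + \frac{k}{2}$ ($q{\left(k,G \right)} = - \frac{136 - \left(-18 + k\right)}{2} = - \frac{154 - k}{2} = -77 + \frac{k}{2}$)
$I{\left(g \right)} = - 12 g^{2}$ ($I{\left(g \right)} = - 3 \left(g + g\right) \left(g + g\right) = - 3 \cdot 2 g 2 g = - 3 \cdot 4 g^{2} = - 12 g^{2}$)
$q{\left(r{\left(27,-8 \right)},64 \right)} - I{\left(90 \right)} = \left(-77 + \frac{1}{2} \cdot 3\right) - - 12 \cdot 90^{2} = \left(-77 + \frac{3}{2}\right) - \left(-12\right) 8100 = - \frac{151}{2} - -97200 = - \frac{151}{2} + 97200 = \frac{194249}{2}$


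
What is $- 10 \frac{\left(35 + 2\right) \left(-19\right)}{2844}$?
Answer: $\frac{3515}{1422} \approx 2.4719$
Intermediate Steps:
$- 10 \frac{\left(35 + 2\right) \left(-19\right)}{2844} = - 10 \cdot 37 \left(-19\right) \frac{1}{2844} = - 10 \left(\left(-703\right) \frac{1}{2844}\right) = \left(-10\right) \left(- \frac{703}{2844}\right) = \frac{3515}{1422}$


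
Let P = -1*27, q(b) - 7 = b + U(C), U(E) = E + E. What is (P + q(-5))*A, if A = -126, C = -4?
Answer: 4158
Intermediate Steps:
U(E) = 2*E
q(b) = -1 + b (q(b) = 7 + (b + 2*(-4)) = 7 + (b - 8) = 7 + (-8 + b) = -1 + b)
P = -27
(P + q(-5))*A = (-27 + (-1 - 5))*(-126) = (-27 - 6)*(-126) = -33*(-126) = 4158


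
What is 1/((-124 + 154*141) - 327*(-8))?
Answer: 1/24206 ≈ 4.1312e-5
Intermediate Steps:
1/((-124 + 154*141) - 327*(-8)) = 1/((-124 + 21714) + 2616) = 1/(21590 + 2616) = 1/24206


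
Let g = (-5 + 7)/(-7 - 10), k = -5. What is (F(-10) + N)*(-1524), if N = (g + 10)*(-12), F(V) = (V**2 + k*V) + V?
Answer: -554736/17 ≈ -32632.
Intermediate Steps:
g = -2/17 (g = 2/(-17) = 2*(-1/17) = -2/17 ≈ -0.11765)
F(V) = V**2 - 4*V (F(V) = (V**2 - 5*V) + V = V**2 - 4*V)
N = -2016/17 (N = (-2/17 + 10)*(-12) = (168/17)*(-12) = -2016/17 ≈ -118.59)
(F(-10) + N)*(-1524) = (-10*(-4 - 10) - 2016/17)*(-1524) = (-10*(-14) - 2016/17)*(-1524) = (140 - 2016/17)*(-1524) = (364/17)*(-1524) = -554736/17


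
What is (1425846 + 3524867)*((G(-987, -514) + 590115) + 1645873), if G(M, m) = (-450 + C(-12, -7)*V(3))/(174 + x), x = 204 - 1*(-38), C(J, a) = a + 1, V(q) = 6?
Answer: 2302503647741093/208 ≈ 1.1070e+13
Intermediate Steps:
C(J, a) = 1 + a
x = 242 (x = 204 + 38 = 242)
G(M, m) = -243/208 (G(M, m) = (-450 + (1 - 7)*6)/(174 + 242) = (-450 - 6*6)/416 = (-450 - 36)*(1/416) = -486*1/416 = -243/208)
(1425846 + 3524867)*((G(-987, -514) + 590115) + 1645873) = (1425846 + 3524867)*((-243/208 + 590115) + 1645873) = 4950713*(122743677/208 + 1645873) = 4950713*(465085261/208) = 2302503647741093/208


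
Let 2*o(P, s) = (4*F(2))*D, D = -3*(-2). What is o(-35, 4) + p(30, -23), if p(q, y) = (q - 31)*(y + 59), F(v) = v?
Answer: -12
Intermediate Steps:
D = 6
o(P, s) = 24 (o(P, s) = ((4*2)*6)/2 = (8*6)/2 = (½)*48 = 24)
p(q, y) = (-31 + q)*(59 + y)
o(-35, 4) + p(30, -23) = 24 + (-1829 - 31*(-23) + 59*30 + 30*(-23)) = 24 + (-1829 + 713 + 1770 - 690) = 24 - 36 = -12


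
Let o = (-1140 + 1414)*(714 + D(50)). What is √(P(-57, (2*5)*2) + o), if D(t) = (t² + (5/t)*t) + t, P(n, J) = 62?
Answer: 2*√223942 ≈ 946.45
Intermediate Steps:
D(t) = 5 + t + t² (D(t) = (t² + 5) + t = (5 + t²) + t = 5 + t + t²)
o = 895706 (o = (-1140 + 1414)*(714 + (5 + 50 + 50²)) = 274*(714 + (5 + 50 + 2500)) = 274*(714 + 2555) = 274*3269 = 895706)
√(P(-57, (2*5)*2) + o) = √(62 + 895706) = √895768 = 2*√223942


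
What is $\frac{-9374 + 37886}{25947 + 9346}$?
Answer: $\frac{28512}{35293} \approx 0.80787$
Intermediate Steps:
$\frac{-9374 + 37886}{25947 + 9346} = \frac{28512}{35293}$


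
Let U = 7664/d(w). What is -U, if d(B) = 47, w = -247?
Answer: -7664/47 ≈ -163.06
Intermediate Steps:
U = 7664/47 ≈ 163.06
-U = -1*7664/47 = -7664/47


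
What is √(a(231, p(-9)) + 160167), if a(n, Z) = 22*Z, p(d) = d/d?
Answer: √160189 ≈ 400.24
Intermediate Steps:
p(d) = 1
√(a(231, p(-9)) + 160167) = √(22*1 + 160167) = √(22 + 160167) = √160189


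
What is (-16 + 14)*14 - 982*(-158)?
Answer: 155128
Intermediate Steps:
(-16 + 14)*14 - 982*(-158) = -2*14 + 155156 = -28 + 155156 = 155128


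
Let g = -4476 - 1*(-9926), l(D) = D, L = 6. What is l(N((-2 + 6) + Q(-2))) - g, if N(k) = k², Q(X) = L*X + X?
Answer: -5350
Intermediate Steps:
Q(X) = 7*X (Q(X) = 6*X + X = 7*X)
g = 5450 (g = -4476 + 9926 = 5450)
l(N((-2 + 6) + Q(-2))) - g = ((-2 + 6) + 7*(-2))² - 1*5450 = (4 - 14)² - 5450 = (-10)² - 5450 = 100 - 5450 = -5350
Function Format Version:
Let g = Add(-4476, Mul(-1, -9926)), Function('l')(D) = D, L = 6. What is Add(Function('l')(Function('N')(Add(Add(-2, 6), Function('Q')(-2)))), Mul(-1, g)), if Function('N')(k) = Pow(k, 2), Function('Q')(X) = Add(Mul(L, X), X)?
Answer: -5350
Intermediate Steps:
Function('Q')(X) = Mul(7, X) (Function('Q')(X) = Add(Mul(6, X), X) = Mul(7, X))
g = 5450 (g = Add(-4476, 9926) = 5450)
Add(Function('l')(Function('N')(Add(Add(-2, 6), Function('Q')(-2)))), Mul(-1, g)) = Add(Pow(Add(Add(-2, 6), Mul(7, -2)), 2), Mul(-1, 5450)) = Add(Pow(Add(4, -14), 2), -5450) = Add(Pow(-10, 2), -5450) = Add(100, -5450) = -5350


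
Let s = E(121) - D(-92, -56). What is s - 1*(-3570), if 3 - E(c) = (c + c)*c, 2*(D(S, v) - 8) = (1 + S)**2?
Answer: -59715/2 ≈ -29858.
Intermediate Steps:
D(S, v) = 8 + (1 + S)**2/2
E(c) = 3 - 2*c**2 (E(c) = 3 - (c + c)*c = 3 - 2*c*c = 3 - 2*c**2)
s = -66855/2 (s = (3 - 2*121**2) - (8 + (1 - 92)**2/2) = (3 - 2*14641) - (8 + (1/2)*(-91)**2) = (3 - 29282) - (8 + (1/2)*8281) = -29279 - (8 + 8281/2) = -29279 - 1*8297/2 = -29279 - 8297/2 = -66855/2 ≈ -33428.)
s - 1*(-3570) = -66855/2 - 1*(-3570) = -66855/2 + 3570 = -59715/2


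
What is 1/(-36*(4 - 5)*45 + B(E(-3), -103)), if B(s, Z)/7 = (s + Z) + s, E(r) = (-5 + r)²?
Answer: 1/1795 ≈ 0.00055710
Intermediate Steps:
B(s, Z) = 7*Z + 14*s (B(s, Z) = 7*((s + Z) + s) = 7*((Z + s) + s) = 7*(Z + 2*s) = 7*Z + 14*s)
1/(-36*(4 - 5)*45 + B(E(-3), -103)) = 1/(-36*(4 - 5)*45 + (7*(-103) + 14*(-5 - 3)²)) = 1/(-(-36)*45 + (-721 + 14*(-8)²)) = 1/(-36*(-1)*45 + (-721 + 14*64)) = 1/(36*45 + (-721 + 896)) = 1/(1620 + 175) = 1/1795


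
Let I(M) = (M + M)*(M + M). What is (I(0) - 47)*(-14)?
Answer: 658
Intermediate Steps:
I(M) = 4*M² (I(M) = (2*M)*(2*M) = 4*M²)
(I(0) - 47)*(-14) = (4*0² - 47)*(-14) = (4*0 - 47)*(-14) = (0 - 47)*(-14) = -47*(-14) = 658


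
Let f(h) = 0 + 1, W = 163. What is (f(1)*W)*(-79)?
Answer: -12877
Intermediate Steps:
f(h) = 1
(f(1)*W)*(-79) = (1*163)*(-79) = 163*(-79) = -12877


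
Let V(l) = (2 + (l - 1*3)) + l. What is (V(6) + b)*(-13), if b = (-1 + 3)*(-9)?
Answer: 91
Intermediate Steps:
b = -18 (b = 2*(-9) = -18)
V(l) = -1 + 2*l (V(l) = (2 + (l - 3)) + l = (2 + (-3 + l)) + l = (-1 + l) + l = -1 + 2*l)
(V(6) + b)*(-13) = ((-1 + 2*6) - 18)*(-13) = ((-1 + 12) - 18)*(-13) = (11 - 18)*(-13) = -7*(-13) = 91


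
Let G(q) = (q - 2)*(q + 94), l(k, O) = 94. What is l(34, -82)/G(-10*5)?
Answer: -47/1144 ≈ -0.041084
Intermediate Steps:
G(q) = (-2 + q)*(94 + q)
l(34, -82)/G(-10*5) = 94/(-188 + (-10*5)² + 92*(-10*5)) = 94/(-188 + (-50)² + 92*(-50)) = 94/(-188 + 2500 - 4600) = 94/(-2288) = 94*(-1/2288) = -47/1144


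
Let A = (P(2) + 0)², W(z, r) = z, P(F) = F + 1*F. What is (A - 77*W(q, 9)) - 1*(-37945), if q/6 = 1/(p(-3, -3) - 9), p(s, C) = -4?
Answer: 493955/13 ≈ 37997.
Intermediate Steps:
P(F) = 2*F (P(F) = F + F = 2*F)
q = -6/13 (q = 6/(-4 - 9) = 6/(-13) = 6*(-1/13) = -6/13 ≈ -0.46154)
A = 16 (A = (2*2 + 0)² = (4 + 0)² = 4² = 16)
(A - 77*W(q, 9)) - 1*(-37945) = (16 - 77*(-6/13)) - 1*(-37945) = (16 + 462/13) + 37945 = 670/13 + 37945 = 493955/13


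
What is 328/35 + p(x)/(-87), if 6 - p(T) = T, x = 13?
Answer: 28781/3045 ≈ 9.4519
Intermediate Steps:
p(T) = 6 - T
328/35 + p(x)/(-87) = 328/35 + (6 - 1*13)/(-87) = 328*(1/35) + (6 - 13)*(-1/87) = 328/35 - 7*(-1/87) = 328/35 + 7/87 = 28781/3045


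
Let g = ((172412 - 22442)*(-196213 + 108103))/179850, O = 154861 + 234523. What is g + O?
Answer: 34434458/109 ≈ 3.1591e+5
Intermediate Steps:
O = 389384
g = -8008398/109 (g = (149970*(-88110))*(1/179850) = -13213856700*1/179850 = -8008398/109 ≈ -73472.)
g + O = -8008398/109 + 389384 = 34434458/109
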